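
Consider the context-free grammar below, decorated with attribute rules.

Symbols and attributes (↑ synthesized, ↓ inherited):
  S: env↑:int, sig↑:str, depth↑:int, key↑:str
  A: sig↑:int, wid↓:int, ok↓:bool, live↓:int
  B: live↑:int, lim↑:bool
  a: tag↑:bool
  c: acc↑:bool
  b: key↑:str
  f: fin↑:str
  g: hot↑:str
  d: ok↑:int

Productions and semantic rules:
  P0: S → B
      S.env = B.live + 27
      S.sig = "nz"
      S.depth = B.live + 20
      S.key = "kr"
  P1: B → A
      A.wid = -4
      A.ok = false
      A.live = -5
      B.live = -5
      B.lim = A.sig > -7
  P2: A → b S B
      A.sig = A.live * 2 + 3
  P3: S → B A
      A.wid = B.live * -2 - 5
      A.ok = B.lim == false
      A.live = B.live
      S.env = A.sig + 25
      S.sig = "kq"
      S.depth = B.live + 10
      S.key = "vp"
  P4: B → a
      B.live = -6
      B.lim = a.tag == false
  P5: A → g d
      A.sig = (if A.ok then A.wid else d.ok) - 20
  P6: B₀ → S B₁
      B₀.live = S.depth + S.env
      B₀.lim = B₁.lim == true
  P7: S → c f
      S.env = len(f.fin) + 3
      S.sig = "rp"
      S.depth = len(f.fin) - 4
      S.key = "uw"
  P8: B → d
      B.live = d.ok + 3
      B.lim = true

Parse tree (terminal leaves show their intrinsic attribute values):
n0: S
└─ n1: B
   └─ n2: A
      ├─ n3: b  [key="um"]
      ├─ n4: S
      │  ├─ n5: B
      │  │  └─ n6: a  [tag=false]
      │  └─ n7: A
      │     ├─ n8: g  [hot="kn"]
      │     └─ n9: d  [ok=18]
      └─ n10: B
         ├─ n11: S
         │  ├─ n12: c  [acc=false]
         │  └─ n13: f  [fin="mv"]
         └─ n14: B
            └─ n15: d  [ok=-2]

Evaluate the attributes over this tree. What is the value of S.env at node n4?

1. n2.wid = -4  [-4]
2. n2.ok = false  [false]
3. n2.live = -5  [-5]
4. n3.key = "um"  [terminal]
5. n6.tag = false  [terminal]
6. n5.live = -6  [-6]
7. n5.lim = true  [a.tag == false]
8. n7.wid = 7  [B.live * -2 - 5]
9. n7.ok = false  [B.lim == false]
10. n7.live = -6  [B.live]
11. n8.hot = "kn"  [terminal]
12. n9.ok = 18  [terminal]
13. n7.sig = -2  [(if A.ok then A.wid else d.ok) - 20]
14. n4.env = 23  [A.sig + 25]
15. n4.sig = "kq"  ["kq"]
16. n4.depth = 4  [B.live + 10]
17. n4.key = "vp"  ["vp"]
18. n12.acc = false  [terminal]
19. n13.fin = "mv"  [terminal]
20. n11.env = 5  [len(f.fin) + 3]
21. n11.sig = "rp"  ["rp"]
22. n11.depth = -2  [len(f.fin) - 4]
23. n11.key = "uw"  ["uw"]
24. n15.ok = -2  [terminal]
25. n14.live = 1  [d.ok + 3]
26. n14.lim = true  [true]
27. n10.live = 3  [S.depth + S.env]
28. n10.lim = true  [B₁.lim == true]
29. n2.sig = -7  [A.live * 2 + 3]
30. n1.live = -5  [-5]
31. n1.lim = false  [A.sig > -7]
32. n0.env = 22  [B.live + 27]
33. n0.sig = "nz"  ["nz"]
34. n0.depth = 15  [B.live + 20]
35. n0.key = "kr"  ["kr"]

23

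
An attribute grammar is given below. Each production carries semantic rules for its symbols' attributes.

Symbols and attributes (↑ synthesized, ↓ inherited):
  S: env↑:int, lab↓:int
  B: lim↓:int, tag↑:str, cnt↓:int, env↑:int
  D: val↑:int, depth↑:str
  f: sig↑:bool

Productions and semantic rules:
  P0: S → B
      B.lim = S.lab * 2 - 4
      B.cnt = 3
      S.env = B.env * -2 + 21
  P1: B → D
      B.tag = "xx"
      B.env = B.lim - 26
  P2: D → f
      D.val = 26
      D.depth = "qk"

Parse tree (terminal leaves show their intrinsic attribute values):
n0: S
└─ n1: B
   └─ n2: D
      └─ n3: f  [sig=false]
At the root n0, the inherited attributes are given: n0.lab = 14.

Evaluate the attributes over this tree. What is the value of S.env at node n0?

25

1. n0.lab = 14  [given at root]
2. n1.lim = 24  [S.lab * 2 - 4]
3. n1.cnt = 3  [3]
4. n3.sig = false  [terminal]
5. n2.val = 26  [26]
6. n2.depth = "qk"  ["qk"]
7. n1.tag = "xx"  ["xx"]
8. n1.env = -2  [B.lim - 26]
9. n0.env = 25  [B.env * -2 + 21]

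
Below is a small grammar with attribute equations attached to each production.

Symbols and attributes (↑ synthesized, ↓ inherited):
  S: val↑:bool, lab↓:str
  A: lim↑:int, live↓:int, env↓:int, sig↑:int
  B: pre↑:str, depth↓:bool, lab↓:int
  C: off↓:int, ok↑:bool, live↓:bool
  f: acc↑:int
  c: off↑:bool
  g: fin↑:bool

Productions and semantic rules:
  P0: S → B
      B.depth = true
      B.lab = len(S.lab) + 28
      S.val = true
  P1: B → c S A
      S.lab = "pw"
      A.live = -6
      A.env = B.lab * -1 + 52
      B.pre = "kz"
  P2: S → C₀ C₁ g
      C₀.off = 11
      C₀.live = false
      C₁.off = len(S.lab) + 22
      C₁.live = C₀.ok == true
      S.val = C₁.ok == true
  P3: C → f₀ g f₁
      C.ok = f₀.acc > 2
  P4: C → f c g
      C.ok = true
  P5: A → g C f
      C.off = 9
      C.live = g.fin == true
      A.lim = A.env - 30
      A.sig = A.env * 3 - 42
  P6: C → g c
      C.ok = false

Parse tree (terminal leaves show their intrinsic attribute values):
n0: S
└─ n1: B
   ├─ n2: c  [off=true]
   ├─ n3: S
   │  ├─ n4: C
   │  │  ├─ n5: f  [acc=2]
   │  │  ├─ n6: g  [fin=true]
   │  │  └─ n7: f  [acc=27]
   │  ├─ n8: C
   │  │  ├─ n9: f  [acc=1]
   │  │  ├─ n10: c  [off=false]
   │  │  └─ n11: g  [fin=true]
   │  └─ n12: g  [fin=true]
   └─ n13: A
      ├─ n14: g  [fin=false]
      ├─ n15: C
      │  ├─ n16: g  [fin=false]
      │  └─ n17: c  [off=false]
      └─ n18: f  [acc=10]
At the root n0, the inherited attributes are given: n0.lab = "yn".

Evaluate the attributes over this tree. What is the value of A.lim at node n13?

1. n0.lab = "yn"  [given at root]
2. n1.depth = true  [true]
3. n1.lab = 30  [len(S.lab) + 28]
4. n2.off = true  [terminal]
5. n3.lab = "pw"  ["pw"]
6. n4.off = 11  [11]
7. n4.live = false  [false]
8. n5.acc = 2  [terminal]
9. n6.fin = true  [terminal]
10. n7.acc = 27  [terminal]
11. n4.ok = false  [f₀.acc > 2]
12. n8.off = 24  [len(S.lab) + 22]
13. n8.live = false  [C₀.ok == true]
14. n9.acc = 1  [terminal]
15. n10.off = false  [terminal]
16. n11.fin = true  [terminal]
17. n8.ok = true  [true]
18. n12.fin = true  [terminal]
19. n3.val = true  [C₁.ok == true]
20. n13.live = -6  [-6]
21. n13.env = 22  [B.lab * -1 + 52]
22. n14.fin = false  [terminal]
23. n15.off = 9  [9]
24. n15.live = false  [g.fin == true]
25. n16.fin = false  [terminal]
26. n17.off = false  [terminal]
27. n15.ok = false  [false]
28. n18.acc = 10  [terminal]
29. n13.lim = -8  [A.env - 30]
30. n13.sig = 24  [A.env * 3 - 42]
31. n1.pre = "kz"  ["kz"]
32. n0.val = true  [true]

-8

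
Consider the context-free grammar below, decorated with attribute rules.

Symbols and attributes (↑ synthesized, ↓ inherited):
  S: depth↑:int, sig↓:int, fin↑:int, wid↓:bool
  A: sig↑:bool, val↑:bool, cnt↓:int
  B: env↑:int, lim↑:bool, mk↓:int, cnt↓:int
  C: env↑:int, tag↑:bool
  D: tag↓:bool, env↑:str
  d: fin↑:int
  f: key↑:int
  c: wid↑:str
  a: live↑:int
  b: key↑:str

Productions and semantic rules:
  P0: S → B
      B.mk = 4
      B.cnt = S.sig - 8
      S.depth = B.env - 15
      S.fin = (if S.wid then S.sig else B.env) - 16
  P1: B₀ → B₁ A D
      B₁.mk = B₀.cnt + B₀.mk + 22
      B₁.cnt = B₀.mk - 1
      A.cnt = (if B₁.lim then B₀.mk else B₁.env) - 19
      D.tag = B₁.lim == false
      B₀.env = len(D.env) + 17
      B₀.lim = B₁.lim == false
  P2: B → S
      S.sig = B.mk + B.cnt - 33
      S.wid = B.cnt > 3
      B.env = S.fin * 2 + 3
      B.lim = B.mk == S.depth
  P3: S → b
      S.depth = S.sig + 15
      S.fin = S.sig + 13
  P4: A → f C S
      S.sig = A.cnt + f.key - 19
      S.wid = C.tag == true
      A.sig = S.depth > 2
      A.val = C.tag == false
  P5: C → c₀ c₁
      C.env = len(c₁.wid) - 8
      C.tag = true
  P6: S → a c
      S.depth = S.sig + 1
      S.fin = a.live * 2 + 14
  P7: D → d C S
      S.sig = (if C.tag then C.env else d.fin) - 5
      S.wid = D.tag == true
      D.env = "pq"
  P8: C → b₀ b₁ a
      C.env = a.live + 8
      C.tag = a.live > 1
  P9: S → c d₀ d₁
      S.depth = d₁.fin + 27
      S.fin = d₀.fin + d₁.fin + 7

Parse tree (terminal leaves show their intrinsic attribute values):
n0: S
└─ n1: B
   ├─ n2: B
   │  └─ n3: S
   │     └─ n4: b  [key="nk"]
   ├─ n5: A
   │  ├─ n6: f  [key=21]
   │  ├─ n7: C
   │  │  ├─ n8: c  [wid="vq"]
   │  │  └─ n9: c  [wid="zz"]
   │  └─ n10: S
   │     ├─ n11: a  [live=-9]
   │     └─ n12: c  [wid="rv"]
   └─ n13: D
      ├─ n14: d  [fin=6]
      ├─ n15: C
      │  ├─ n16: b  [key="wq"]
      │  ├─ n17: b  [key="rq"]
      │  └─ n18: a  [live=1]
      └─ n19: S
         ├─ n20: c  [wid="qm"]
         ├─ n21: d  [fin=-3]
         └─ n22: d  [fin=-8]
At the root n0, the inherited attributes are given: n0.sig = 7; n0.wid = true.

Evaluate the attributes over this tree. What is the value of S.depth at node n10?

3

1. n0.sig = 7  [given at root]
2. n0.wid = true  [given at root]
3. n1.mk = 4  [4]
4. n1.cnt = -1  [S.sig - 8]
5. n2.mk = 25  [B₀.cnt + B₀.mk + 22]
6. n2.cnt = 3  [B₀.mk - 1]
7. n3.sig = -5  [B.mk + B.cnt - 33]
8. n3.wid = false  [B.cnt > 3]
9. n4.key = "nk"  [terminal]
10. n3.depth = 10  [S.sig + 15]
11. n3.fin = 8  [S.sig + 13]
12. n2.env = 19  [S.fin * 2 + 3]
13. n2.lim = false  [B.mk == S.depth]
14. n5.cnt = 0  [(if B₁.lim then B₀.mk else B₁.env) - 19]
15. n6.key = 21  [terminal]
16. n8.wid = "vq"  [terminal]
17. n9.wid = "zz"  [terminal]
18. n7.env = -6  [len(c₁.wid) - 8]
19. n7.tag = true  [true]
20. n10.sig = 2  [A.cnt + f.key - 19]
21. n10.wid = true  [C.tag == true]
22. n11.live = -9  [terminal]
23. n12.wid = "rv"  [terminal]
24. n10.depth = 3  [S.sig + 1]
25. n10.fin = -4  [a.live * 2 + 14]
26. n5.sig = true  [S.depth > 2]
27. n5.val = false  [C.tag == false]
28. n13.tag = true  [B₁.lim == false]
29. n14.fin = 6  [terminal]
30. n16.key = "wq"  [terminal]
31. n17.key = "rq"  [terminal]
32. n18.live = 1  [terminal]
33. n15.env = 9  [a.live + 8]
34. n15.tag = false  [a.live > 1]
35. n19.sig = 1  [(if C.tag then C.env else d.fin) - 5]
36. n19.wid = true  [D.tag == true]
37. n20.wid = "qm"  [terminal]
38. n21.fin = -3  [terminal]
39. n22.fin = -8  [terminal]
40. n19.depth = 19  [d₁.fin + 27]
41. n19.fin = -4  [d₀.fin + d₁.fin + 7]
42. n13.env = "pq"  ["pq"]
43. n1.env = 19  [len(D.env) + 17]
44. n1.lim = true  [B₁.lim == false]
45. n0.depth = 4  [B.env - 15]
46. n0.fin = -9  [(if S.wid then S.sig else B.env) - 16]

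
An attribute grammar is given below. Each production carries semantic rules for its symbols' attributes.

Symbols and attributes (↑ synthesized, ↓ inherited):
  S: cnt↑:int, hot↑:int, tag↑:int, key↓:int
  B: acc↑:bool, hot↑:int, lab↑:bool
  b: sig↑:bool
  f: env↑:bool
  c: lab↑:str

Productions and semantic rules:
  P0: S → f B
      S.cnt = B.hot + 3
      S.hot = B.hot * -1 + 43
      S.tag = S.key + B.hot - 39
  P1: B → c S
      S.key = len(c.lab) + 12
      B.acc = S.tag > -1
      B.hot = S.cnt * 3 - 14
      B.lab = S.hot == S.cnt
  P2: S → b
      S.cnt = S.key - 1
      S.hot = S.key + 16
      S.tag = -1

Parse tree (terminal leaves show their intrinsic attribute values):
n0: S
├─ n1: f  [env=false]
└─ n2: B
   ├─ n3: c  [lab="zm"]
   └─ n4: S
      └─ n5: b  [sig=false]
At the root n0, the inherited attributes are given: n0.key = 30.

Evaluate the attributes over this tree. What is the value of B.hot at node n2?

25

1. n0.key = 30  [given at root]
2. n1.env = false  [terminal]
3. n3.lab = "zm"  [terminal]
4. n4.key = 14  [len(c.lab) + 12]
5. n5.sig = false  [terminal]
6. n4.cnt = 13  [S.key - 1]
7. n4.hot = 30  [S.key + 16]
8. n4.tag = -1  [-1]
9. n2.acc = false  [S.tag > -1]
10. n2.hot = 25  [S.cnt * 3 - 14]
11. n2.lab = false  [S.hot == S.cnt]
12. n0.cnt = 28  [B.hot + 3]
13. n0.hot = 18  [B.hot * -1 + 43]
14. n0.tag = 16  [S.key + B.hot - 39]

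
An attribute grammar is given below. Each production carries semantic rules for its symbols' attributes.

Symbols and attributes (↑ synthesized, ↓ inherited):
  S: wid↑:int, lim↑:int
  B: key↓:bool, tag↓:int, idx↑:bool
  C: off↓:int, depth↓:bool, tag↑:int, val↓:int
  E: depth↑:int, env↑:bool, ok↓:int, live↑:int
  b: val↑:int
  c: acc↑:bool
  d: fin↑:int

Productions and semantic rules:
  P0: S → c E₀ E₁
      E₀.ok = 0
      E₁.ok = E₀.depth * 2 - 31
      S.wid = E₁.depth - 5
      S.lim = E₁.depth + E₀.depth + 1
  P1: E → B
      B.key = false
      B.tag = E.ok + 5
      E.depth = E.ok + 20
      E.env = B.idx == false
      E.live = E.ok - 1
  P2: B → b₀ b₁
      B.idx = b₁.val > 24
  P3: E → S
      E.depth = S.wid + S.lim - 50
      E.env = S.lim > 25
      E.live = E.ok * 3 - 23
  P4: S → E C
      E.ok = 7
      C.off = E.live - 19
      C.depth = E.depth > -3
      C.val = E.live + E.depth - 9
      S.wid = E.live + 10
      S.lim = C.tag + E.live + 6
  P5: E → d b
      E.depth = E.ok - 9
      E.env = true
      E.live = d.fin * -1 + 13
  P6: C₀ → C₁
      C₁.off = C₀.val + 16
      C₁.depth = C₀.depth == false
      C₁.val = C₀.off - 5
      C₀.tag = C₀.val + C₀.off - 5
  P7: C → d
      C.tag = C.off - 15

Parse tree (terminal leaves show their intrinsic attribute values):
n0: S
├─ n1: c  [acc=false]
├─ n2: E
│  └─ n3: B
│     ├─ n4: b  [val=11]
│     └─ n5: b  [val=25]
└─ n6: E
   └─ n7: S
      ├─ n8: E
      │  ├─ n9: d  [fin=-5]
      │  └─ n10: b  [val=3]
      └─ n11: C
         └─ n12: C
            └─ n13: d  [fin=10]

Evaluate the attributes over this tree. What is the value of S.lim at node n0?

1. n1.acc = false  [terminal]
2. n2.ok = 0  [0]
3. n3.key = false  [false]
4. n3.tag = 5  [E.ok + 5]
5. n4.val = 11  [terminal]
6. n5.val = 25  [terminal]
7. n3.idx = true  [b₁.val > 24]
8. n2.depth = 20  [E.ok + 20]
9. n2.env = false  [B.idx == false]
10. n2.live = -1  [E.ok - 1]
11. n6.ok = 9  [E₀.depth * 2 - 31]
12. n8.ok = 7  [7]
13. n9.fin = -5  [terminal]
14. n10.val = 3  [terminal]
15. n8.depth = -2  [E.ok - 9]
16. n8.env = true  [true]
17. n8.live = 18  [d.fin * -1 + 13]
18. n11.off = -1  [E.live - 19]
19. n11.depth = true  [E.depth > -3]
20. n11.val = 7  [E.live + E.depth - 9]
21. n12.off = 23  [C₀.val + 16]
22. n12.depth = false  [C₀.depth == false]
23. n12.val = -6  [C₀.off - 5]
24. n13.fin = 10  [terminal]
25. n12.tag = 8  [C.off - 15]
26. n11.tag = 1  [C₀.val + C₀.off - 5]
27. n7.wid = 28  [E.live + 10]
28. n7.lim = 25  [C.tag + E.live + 6]
29. n6.depth = 3  [S.wid + S.lim - 50]
30. n6.env = false  [S.lim > 25]
31. n6.live = 4  [E.ok * 3 - 23]
32. n0.wid = -2  [E₁.depth - 5]
33. n0.lim = 24  [E₁.depth + E₀.depth + 1]

24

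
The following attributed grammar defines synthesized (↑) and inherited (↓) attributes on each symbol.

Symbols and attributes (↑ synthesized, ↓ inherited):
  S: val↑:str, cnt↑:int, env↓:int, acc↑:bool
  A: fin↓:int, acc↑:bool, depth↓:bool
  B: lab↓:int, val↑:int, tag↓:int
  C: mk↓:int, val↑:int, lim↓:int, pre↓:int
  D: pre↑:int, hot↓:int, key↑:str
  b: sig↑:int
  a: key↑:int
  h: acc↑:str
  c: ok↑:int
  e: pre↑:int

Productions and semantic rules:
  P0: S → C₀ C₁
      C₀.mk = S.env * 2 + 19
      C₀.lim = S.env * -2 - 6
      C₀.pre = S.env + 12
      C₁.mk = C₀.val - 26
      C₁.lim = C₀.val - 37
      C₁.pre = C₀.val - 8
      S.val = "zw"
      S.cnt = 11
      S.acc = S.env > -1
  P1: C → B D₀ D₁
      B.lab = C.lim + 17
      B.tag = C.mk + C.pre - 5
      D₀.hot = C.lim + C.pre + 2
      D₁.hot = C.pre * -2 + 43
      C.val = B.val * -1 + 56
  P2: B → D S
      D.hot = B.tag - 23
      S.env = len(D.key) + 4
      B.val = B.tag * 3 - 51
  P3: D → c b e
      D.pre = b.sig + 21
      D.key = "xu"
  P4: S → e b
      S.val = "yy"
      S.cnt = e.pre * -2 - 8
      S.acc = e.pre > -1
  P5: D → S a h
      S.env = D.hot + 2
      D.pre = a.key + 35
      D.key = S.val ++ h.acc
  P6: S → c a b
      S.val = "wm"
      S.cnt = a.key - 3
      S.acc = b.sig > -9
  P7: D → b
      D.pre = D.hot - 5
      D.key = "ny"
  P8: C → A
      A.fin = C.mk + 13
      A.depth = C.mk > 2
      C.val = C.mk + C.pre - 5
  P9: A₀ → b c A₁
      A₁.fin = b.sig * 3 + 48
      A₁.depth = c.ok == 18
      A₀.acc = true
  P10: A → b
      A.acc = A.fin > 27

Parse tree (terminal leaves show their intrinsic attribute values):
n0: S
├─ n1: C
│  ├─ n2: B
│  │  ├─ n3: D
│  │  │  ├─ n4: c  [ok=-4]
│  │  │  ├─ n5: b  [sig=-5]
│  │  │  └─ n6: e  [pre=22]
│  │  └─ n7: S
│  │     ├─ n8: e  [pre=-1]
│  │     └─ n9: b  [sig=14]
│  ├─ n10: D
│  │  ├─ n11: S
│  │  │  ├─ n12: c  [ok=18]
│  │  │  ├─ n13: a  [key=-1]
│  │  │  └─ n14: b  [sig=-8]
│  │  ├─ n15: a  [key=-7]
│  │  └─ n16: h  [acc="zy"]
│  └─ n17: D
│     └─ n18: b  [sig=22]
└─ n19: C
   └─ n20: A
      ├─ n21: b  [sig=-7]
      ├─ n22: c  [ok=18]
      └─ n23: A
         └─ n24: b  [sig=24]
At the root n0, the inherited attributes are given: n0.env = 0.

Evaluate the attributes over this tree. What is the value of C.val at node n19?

1. n0.env = 0  [given at root]
2. n1.mk = 19  [S.env * 2 + 19]
3. n1.lim = -6  [S.env * -2 - 6]
4. n1.pre = 12  [S.env + 12]
5. n2.lab = 11  [C.lim + 17]
6. n2.tag = 26  [C.mk + C.pre - 5]
7. n3.hot = 3  [B.tag - 23]
8. n4.ok = -4  [terminal]
9. n5.sig = -5  [terminal]
10. n6.pre = 22  [terminal]
11. n3.pre = 16  [b.sig + 21]
12. n3.key = "xu"  ["xu"]
13. n7.env = 6  [len(D.key) + 4]
14. n8.pre = -1  [terminal]
15. n9.sig = 14  [terminal]
16. n7.val = "yy"  ["yy"]
17. n7.cnt = -6  [e.pre * -2 - 8]
18. n7.acc = false  [e.pre > -1]
19. n2.val = 27  [B.tag * 3 - 51]
20. n10.hot = 8  [C.lim + C.pre + 2]
21. n11.env = 10  [D.hot + 2]
22. n12.ok = 18  [terminal]
23. n13.key = -1  [terminal]
24. n14.sig = -8  [terminal]
25. n11.val = "wm"  ["wm"]
26. n11.cnt = -4  [a.key - 3]
27. n11.acc = true  [b.sig > -9]
28. n15.key = -7  [terminal]
29. n16.acc = "zy"  [terminal]
30. n10.pre = 28  [a.key + 35]
31. n10.key = "wmzy"  [S.val ++ h.acc]
32. n17.hot = 19  [C.pre * -2 + 43]
33. n18.sig = 22  [terminal]
34. n17.pre = 14  [D.hot - 5]
35. n17.key = "ny"  ["ny"]
36. n1.val = 29  [B.val * -1 + 56]
37. n19.mk = 3  [C₀.val - 26]
38. n19.lim = -8  [C₀.val - 37]
39. n19.pre = 21  [C₀.val - 8]
40. n20.fin = 16  [C.mk + 13]
41. n20.depth = true  [C.mk > 2]
42. n21.sig = -7  [terminal]
43. n22.ok = 18  [terminal]
44. n23.fin = 27  [b.sig * 3 + 48]
45. n23.depth = true  [c.ok == 18]
46. n24.sig = 24  [terminal]
47. n23.acc = false  [A.fin > 27]
48. n20.acc = true  [true]
49. n19.val = 19  [C.mk + C.pre - 5]
50. n0.val = "zw"  ["zw"]
51. n0.cnt = 11  [11]
52. n0.acc = true  [S.env > -1]

19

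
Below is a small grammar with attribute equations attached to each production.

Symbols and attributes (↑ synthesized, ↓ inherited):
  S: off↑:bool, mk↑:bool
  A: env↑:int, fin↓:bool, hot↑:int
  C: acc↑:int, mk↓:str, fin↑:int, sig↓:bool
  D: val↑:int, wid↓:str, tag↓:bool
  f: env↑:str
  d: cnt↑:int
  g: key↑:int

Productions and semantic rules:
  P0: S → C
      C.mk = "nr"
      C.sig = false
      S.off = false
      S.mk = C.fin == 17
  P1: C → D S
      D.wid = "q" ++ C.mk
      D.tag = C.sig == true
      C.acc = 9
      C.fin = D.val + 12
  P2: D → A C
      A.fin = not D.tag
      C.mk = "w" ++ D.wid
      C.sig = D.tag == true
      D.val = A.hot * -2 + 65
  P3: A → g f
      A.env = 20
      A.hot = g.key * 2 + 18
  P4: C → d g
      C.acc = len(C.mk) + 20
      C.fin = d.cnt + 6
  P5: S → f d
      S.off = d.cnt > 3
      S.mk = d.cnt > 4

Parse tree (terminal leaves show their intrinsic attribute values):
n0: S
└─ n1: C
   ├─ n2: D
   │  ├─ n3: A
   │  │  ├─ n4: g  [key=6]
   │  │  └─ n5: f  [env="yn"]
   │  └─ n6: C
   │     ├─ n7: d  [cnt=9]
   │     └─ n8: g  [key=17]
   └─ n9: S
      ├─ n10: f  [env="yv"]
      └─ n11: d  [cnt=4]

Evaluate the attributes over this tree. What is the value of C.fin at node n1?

1. n1.mk = "nr"  ["nr"]
2. n1.sig = false  [false]
3. n2.wid = "qnr"  ["q" ++ C.mk]
4. n2.tag = false  [C.sig == true]
5. n3.fin = true  [not D.tag]
6. n4.key = 6  [terminal]
7. n5.env = "yn"  [terminal]
8. n3.env = 20  [20]
9. n3.hot = 30  [g.key * 2 + 18]
10. n6.mk = "wqnr"  ["w" ++ D.wid]
11. n6.sig = false  [D.tag == true]
12. n7.cnt = 9  [terminal]
13. n8.key = 17  [terminal]
14. n6.acc = 24  [len(C.mk) + 20]
15. n6.fin = 15  [d.cnt + 6]
16. n2.val = 5  [A.hot * -2 + 65]
17. n10.env = "yv"  [terminal]
18. n11.cnt = 4  [terminal]
19. n9.off = true  [d.cnt > 3]
20. n9.mk = false  [d.cnt > 4]
21. n1.acc = 9  [9]
22. n1.fin = 17  [D.val + 12]
23. n0.off = false  [false]
24. n0.mk = true  [C.fin == 17]

17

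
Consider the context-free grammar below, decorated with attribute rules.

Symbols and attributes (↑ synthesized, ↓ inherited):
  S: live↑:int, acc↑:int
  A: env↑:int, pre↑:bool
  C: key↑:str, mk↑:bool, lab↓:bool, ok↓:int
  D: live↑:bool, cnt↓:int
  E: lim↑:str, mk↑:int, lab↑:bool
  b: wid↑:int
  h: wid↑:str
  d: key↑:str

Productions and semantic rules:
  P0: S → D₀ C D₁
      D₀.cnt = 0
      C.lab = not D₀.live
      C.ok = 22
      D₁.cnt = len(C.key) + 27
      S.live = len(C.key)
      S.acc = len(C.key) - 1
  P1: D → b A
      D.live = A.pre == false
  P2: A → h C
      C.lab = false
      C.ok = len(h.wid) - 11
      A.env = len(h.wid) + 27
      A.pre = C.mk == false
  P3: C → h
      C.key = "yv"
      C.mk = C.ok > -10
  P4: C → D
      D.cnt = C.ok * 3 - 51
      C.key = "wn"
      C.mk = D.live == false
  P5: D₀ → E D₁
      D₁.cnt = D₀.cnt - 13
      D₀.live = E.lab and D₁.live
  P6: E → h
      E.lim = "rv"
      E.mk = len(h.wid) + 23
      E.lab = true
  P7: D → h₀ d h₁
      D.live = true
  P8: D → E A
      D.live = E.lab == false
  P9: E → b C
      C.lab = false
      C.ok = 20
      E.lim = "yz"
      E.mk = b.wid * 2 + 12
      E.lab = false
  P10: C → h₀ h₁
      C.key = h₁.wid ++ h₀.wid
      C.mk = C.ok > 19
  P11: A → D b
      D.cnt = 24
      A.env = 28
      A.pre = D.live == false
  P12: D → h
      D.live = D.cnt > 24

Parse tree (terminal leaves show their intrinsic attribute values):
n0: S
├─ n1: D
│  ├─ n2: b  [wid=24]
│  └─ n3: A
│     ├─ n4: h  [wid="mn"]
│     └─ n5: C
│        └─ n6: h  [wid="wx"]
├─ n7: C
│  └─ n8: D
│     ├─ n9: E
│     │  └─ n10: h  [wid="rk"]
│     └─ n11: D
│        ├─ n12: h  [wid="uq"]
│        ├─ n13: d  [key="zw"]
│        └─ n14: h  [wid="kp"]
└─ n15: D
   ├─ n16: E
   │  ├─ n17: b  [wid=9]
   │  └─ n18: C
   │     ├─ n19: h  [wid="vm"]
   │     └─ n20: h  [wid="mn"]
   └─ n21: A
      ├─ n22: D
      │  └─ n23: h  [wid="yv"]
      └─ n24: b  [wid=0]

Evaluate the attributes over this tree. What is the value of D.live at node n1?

1. n1.cnt = 0  [0]
2. n2.wid = 24  [terminal]
3. n4.wid = "mn"  [terminal]
4. n5.lab = false  [false]
5. n5.ok = -9  [len(h.wid) - 11]
6. n6.wid = "wx"  [terminal]
7. n5.key = "yv"  ["yv"]
8. n5.mk = true  [C.ok > -10]
9. n3.env = 29  [len(h.wid) + 27]
10. n3.pre = false  [C.mk == false]
11. n1.live = true  [A.pre == false]
12. n7.lab = false  [not D₀.live]
13. n7.ok = 22  [22]
14. n8.cnt = 15  [C.ok * 3 - 51]
15. n10.wid = "rk"  [terminal]
16. n9.lim = "rv"  ["rv"]
17. n9.mk = 25  [len(h.wid) + 23]
18. n9.lab = true  [true]
19. n11.cnt = 2  [D₀.cnt - 13]
20. n12.wid = "uq"  [terminal]
21. n13.key = "zw"  [terminal]
22. n14.wid = "kp"  [terminal]
23. n11.live = true  [true]
24. n8.live = true  [E.lab and D₁.live]
25. n7.key = "wn"  ["wn"]
26. n7.mk = false  [D.live == false]
27. n15.cnt = 29  [len(C.key) + 27]
28. n17.wid = 9  [terminal]
29. n18.lab = false  [false]
30. n18.ok = 20  [20]
31. n19.wid = "vm"  [terminal]
32. n20.wid = "mn"  [terminal]
33. n18.key = "mnvm"  [h₁.wid ++ h₀.wid]
34. n18.mk = true  [C.ok > 19]
35. n16.lim = "yz"  ["yz"]
36. n16.mk = 30  [b.wid * 2 + 12]
37. n16.lab = false  [false]
38. n22.cnt = 24  [24]
39. n23.wid = "yv"  [terminal]
40. n22.live = false  [D.cnt > 24]
41. n24.wid = 0  [terminal]
42. n21.env = 28  [28]
43. n21.pre = true  [D.live == false]
44. n15.live = true  [E.lab == false]
45. n0.live = 2  [len(C.key)]
46. n0.acc = 1  [len(C.key) - 1]

true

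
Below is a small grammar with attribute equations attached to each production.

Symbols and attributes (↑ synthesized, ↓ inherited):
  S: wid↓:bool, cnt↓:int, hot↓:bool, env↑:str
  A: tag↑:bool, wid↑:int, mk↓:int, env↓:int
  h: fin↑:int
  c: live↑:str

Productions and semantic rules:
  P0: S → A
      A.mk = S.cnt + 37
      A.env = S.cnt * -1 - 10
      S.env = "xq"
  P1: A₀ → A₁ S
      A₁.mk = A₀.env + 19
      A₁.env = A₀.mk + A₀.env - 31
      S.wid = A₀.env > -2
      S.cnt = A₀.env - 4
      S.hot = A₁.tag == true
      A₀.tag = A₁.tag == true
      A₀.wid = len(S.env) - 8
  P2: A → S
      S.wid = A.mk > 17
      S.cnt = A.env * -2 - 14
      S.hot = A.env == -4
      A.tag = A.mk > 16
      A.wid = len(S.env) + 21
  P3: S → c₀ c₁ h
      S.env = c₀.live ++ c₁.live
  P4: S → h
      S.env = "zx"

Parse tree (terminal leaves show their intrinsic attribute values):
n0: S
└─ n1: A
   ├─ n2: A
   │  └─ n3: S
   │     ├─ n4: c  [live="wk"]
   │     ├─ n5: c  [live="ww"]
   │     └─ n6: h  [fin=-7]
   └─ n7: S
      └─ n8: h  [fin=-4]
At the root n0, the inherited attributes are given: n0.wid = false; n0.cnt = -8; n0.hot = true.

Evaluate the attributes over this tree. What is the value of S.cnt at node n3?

-6

1. n0.wid = false  [given at root]
2. n0.cnt = -8  [given at root]
3. n0.hot = true  [given at root]
4. n1.mk = 29  [S.cnt + 37]
5. n1.env = -2  [S.cnt * -1 - 10]
6. n2.mk = 17  [A₀.env + 19]
7. n2.env = -4  [A₀.mk + A₀.env - 31]
8. n3.wid = false  [A.mk > 17]
9. n3.cnt = -6  [A.env * -2 - 14]
10. n3.hot = true  [A.env == -4]
11. n4.live = "wk"  [terminal]
12. n5.live = "ww"  [terminal]
13. n6.fin = -7  [terminal]
14. n3.env = "wkww"  [c₀.live ++ c₁.live]
15. n2.tag = true  [A.mk > 16]
16. n2.wid = 25  [len(S.env) + 21]
17. n7.wid = false  [A₀.env > -2]
18. n7.cnt = -6  [A₀.env - 4]
19. n7.hot = true  [A₁.tag == true]
20. n8.fin = -4  [terminal]
21. n7.env = "zx"  ["zx"]
22. n1.tag = true  [A₁.tag == true]
23. n1.wid = -6  [len(S.env) - 8]
24. n0.env = "xq"  ["xq"]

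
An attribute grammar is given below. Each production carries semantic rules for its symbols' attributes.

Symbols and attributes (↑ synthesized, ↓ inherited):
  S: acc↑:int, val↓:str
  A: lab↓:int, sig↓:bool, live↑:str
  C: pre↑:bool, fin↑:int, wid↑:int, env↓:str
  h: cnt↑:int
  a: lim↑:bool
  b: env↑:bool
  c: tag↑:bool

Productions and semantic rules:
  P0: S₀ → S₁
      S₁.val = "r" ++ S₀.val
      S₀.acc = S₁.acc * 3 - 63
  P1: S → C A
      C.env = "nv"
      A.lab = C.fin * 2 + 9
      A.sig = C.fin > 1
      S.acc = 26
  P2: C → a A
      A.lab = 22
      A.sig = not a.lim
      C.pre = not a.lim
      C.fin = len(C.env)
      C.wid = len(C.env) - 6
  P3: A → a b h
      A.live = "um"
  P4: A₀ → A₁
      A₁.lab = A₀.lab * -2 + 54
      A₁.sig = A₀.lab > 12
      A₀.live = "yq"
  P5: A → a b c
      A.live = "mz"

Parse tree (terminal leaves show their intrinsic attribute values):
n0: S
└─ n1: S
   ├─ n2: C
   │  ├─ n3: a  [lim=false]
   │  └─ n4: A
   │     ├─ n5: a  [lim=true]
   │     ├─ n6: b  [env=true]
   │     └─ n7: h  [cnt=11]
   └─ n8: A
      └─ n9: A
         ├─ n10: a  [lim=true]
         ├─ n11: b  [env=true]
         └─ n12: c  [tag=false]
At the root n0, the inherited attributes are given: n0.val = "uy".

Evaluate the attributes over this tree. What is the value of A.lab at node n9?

28

1. n0.val = "uy"  [given at root]
2. n1.val = "ruy"  ["r" ++ S₀.val]
3. n2.env = "nv"  ["nv"]
4. n3.lim = false  [terminal]
5. n4.lab = 22  [22]
6. n4.sig = true  [not a.lim]
7. n5.lim = true  [terminal]
8. n6.env = true  [terminal]
9. n7.cnt = 11  [terminal]
10. n4.live = "um"  ["um"]
11. n2.pre = true  [not a.lim]
12. n2.fin = 2  [len(C.env)]
13. n2.wid = -4  [len(C.env) - 6]
14. n8.lab = 13  [C.fin * 2 + 9]
15. n8.sig = true  [C.fin > 1]
16. n9.lab = 28  [A₀.lab * -2 + 54]
17. n9.sig = true  [A₀.lab > 12]
18. n10.lim = true  [terminal]
19. n11.env = true  [terminal]
20. n12.tag = false  [terminal]
21. n9.live = "mz"  ["mz"]
22. n8.live = "yq"  ["yq"]
23. n1.acc = 26  [26]
24. n0.acc = 15  [S₁.acc * 3 - 63]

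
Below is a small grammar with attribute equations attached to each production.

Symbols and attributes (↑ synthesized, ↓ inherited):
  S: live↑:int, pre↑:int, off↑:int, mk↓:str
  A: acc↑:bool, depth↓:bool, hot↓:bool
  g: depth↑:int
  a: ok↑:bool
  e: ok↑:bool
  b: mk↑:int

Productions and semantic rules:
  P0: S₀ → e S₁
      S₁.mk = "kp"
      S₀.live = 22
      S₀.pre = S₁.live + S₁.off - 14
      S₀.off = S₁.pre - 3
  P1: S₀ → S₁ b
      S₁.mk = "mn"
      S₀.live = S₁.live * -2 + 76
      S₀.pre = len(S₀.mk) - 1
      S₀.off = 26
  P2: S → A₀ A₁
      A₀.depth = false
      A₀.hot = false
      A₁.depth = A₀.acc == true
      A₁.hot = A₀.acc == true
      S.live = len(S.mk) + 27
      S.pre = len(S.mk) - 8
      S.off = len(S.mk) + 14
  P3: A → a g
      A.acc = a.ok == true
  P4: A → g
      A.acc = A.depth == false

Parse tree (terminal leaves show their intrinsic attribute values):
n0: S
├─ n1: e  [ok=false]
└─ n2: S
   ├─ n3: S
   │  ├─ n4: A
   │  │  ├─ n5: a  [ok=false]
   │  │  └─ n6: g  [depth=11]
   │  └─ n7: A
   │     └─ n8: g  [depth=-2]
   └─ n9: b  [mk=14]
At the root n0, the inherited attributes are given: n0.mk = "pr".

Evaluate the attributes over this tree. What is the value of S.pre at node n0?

30

1. n0.mk = "pr"  [given at root]
2. n1.ok = false  [terminal]
3. n2.mk = "kp"  ["kp"]
4. n3.mk = "mn"  ["mn"]
5. n4.depth = false  [false]
6. n4.hot = false  [false]
7. n5.ok = false  [terminal]
8. n6.depth = 11  [terminal]
9. n4.acc = false  [a.ok == true]
10. n7.depth = false  [A₀.acc == true]
11. n7.hot = false  [A₀.acc == true]
12. n8.depth = -2  [terminal]
13. n7.acc = true  [A.depth == false]
14. n3.live = 29  [len(S.mk) + 27]
15. n3.pre = -6  [len(S.mk) - 8]
16. n3.off = 16  [len(S.mk) + 14]
17. n9.mk = 14  [terminal]
18. n2.live = 18  [S₁.live * -2 + 76]
19. n2.pre = 1  [len(S₀.mk) - 1]
20. n2.off = 26  [26]
21. n0.live = 22  [22]
22. n0.pre = 30  [S₁.live + S₁.off - 14]
23. n0.off = -2  [S₁.pre - 3]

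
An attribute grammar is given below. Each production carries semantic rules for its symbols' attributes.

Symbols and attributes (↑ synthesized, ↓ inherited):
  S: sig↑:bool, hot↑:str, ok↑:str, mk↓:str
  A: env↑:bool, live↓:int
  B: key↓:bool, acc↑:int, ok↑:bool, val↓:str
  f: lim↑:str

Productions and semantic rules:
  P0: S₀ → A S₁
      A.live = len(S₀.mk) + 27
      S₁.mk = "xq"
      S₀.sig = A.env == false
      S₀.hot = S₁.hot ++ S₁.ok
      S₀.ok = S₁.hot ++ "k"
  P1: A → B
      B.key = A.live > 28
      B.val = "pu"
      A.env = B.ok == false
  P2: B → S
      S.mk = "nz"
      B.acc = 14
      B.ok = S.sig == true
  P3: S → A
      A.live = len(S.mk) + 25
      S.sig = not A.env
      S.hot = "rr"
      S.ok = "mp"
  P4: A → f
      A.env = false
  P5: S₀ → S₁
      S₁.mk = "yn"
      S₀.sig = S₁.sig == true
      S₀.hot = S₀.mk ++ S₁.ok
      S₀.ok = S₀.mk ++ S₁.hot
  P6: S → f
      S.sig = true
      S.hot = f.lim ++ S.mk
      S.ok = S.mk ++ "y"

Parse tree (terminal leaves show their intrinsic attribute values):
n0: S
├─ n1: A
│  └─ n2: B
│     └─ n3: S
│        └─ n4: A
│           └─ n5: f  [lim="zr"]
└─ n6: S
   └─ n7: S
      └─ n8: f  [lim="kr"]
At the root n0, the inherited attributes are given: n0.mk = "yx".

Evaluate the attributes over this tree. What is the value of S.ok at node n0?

1. n0.mk = "yx"  [given at root]
2. n1.live = 29  [len(S₀.mk) + 27]
3. n2.key = true  [A.live > 28]
4. n2.val = "pu"  ["pu"]
5. n3.mk = "nz"  ["nz"]
6. n4.live = 27  [len(S.mk) + 25]
7. n5.lim = "zr"  [terminal]
8. n4.env = false  [false]
9. n3.sig = true  [not A.env]
10. n3.hot = "rr"  ["rr"]
11. n3.ok = "mp"  ["mp"]
12. n2.acc = 14  [14]
13. n2.ok = true  [S.sig == true]
14. n1.env = false  [B.ok == false]
15. n6.mk = "xq"  ["xq"]
16. n7.mk = "yn"  ["yn"]
17. n8.lim = "kr"  [terminal]
18. n7.sig = true  [true]
19. n7.hot = "kryn"  [f.lim ++ S.mk]
20. n7.ok = "yny"  [S.mk ++ "y"]
21. n6.sig = true  [S₁.sig == true]
22. n6.hot = "xqyny"  [S₀.mk ++ S₁.ok]
23. n6.ok = "xqkryn"  [S₀.mk ++ S₁.hot]
24. n0.sig = true  [A.env == false]
25. n0.hot = "xqynyxqkryn"  [S₁.hot ++ S₁.ok]
26. n0.ok = "xqynyk"  [S₁.hot ++ "k"]

"xqynyk"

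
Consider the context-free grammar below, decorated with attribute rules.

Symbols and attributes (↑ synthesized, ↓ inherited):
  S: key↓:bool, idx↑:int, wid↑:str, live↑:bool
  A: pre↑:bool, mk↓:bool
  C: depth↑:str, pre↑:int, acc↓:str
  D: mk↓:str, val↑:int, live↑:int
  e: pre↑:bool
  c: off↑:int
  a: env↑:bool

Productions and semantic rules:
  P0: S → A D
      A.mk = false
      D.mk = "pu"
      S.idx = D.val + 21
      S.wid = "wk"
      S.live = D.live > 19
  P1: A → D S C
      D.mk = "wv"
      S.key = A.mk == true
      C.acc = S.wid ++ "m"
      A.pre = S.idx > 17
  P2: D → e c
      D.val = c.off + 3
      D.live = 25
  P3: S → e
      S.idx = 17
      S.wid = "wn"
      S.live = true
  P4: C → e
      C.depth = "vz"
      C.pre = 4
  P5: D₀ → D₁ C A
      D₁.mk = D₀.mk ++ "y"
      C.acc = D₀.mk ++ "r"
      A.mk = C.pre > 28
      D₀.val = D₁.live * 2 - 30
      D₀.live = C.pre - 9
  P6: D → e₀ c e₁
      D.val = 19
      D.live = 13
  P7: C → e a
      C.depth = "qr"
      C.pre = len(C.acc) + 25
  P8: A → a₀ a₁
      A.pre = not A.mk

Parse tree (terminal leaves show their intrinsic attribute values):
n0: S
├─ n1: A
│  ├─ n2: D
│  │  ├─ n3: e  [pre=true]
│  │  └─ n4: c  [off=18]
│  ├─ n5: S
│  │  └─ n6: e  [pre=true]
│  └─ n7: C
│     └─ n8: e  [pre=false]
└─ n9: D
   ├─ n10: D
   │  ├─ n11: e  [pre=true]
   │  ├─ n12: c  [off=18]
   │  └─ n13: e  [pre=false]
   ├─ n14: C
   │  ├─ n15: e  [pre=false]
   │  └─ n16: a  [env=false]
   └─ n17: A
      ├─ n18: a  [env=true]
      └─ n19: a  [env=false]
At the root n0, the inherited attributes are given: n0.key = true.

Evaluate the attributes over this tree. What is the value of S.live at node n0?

false

1. n0.key = true  [given at root]
2. n1.mk = false  [false]
3. n2.mk = "wv"  ["wv"]
4. n3.pre = true  [terminal]
5. n4.off = 18  [terminal]
6. n2.val = 21  [c.off + 3]
7. n2.live = 25  [25]
8. n5.key = false  [A.mk == true]
9. n6.pre = true  [terminal]
10. n5.idx = 17  [17]
11. n5.wid = "wn"  ["wn"]
12. n5.live = true  [true]
13. n7.acc = "wnm"  [S.wid ++ "m"]
14. n8.pre = false  [terminal]
15. n7.depth = "vz"  ["vz"]
16. n7.pre = 4  [4]
17. n1.pre = false  [S.idx > 17]
18. n9.mk = "pu"  ["pu"]
19. n10.mk = "puy"  [D₀.mk ++ "y"]
20. n11.pre = true  [terminal]
21. n12.off = 18  [terminal]
22. n13.pre = false  [terminal]
23. n10.val = 19  [19]
24. n10.live = 13  [13]
25. n14.acc = "pur"  [D₀.mk ++ "r"]
26. n15.pre = false  [terminal]
27. n16.env = false  [terminal]
28. n14.depth = "qr"  ["qr"]
29. n14.pre = 28  [len(C.acc) + 25]
30. n17.mk = false  [C.pre > 28]
31. n18.env = true  [terminal]
32. n19.env = false  [terminal]
33. n17.pre = true  [not A.mk]
34. n9.val = -4  [D₁.live * 2 - 30]
35. n9.live = 19  [C.pre - 9]
36. n0.idx = 17  [D.val + 21]
37. n0.wid = "wk"  ["wk"]
38. n0.live = false  [D.live > 19]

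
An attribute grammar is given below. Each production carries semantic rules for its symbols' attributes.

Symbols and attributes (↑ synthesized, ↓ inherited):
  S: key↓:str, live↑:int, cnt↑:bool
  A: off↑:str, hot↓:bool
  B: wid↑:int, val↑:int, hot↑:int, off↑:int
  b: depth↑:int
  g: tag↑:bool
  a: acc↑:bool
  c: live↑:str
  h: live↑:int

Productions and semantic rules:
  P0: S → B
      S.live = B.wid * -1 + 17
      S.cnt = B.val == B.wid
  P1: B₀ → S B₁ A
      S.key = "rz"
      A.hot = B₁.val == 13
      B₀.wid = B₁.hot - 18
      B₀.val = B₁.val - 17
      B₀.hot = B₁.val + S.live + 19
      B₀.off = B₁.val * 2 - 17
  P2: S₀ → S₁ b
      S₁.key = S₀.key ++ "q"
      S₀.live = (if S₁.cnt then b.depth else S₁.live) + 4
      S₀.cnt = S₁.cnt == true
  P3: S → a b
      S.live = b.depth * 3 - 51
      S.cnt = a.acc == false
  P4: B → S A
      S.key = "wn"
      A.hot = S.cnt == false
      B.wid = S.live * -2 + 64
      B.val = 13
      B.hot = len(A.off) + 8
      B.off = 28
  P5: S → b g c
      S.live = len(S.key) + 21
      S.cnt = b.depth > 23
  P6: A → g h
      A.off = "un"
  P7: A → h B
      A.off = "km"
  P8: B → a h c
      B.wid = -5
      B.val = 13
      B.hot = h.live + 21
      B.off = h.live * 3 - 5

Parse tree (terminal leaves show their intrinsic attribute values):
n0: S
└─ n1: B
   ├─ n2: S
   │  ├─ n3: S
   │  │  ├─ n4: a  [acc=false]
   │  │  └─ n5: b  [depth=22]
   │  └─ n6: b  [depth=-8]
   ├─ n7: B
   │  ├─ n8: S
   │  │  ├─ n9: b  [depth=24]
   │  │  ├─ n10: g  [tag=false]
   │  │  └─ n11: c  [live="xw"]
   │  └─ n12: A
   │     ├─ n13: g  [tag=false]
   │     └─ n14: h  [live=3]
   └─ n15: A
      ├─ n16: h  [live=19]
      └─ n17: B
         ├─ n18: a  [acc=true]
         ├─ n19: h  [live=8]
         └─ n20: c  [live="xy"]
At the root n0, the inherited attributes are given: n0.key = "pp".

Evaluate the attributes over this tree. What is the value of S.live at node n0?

25

1. n0.key = "pp"  [given at root]
2. n2.key = "rz"  ["rz"]
3. n3.key = "rzq"  [S₀.key ++ "q"]
4. n4.acc = false  [terminal]
5. n5.depth = 22  [terminal]
6. n3.live = 15  [b.depth * 3 - 51]
7. n3.cnt = true  [a.acc == false]
8. n6.depth = -8  [terminal]
9. n2.live = -4  [(if S₁.cnt then b.depth else S₁.live) + 4]
10. n2.cnt = true  [S₁.cnt == true]
11. n8.key = "wn"  ["wn"]
12. n9.depth = 24  [terminal]
13. n10.tag = false  [terminal]
14. n11.live = "xw"  [terminal]
15. n8.live = 23  [len(S.key) + 21]
16. n8.cnt = true  [b.depth > 23]
17. n12.hot = false  [S.cnt == false]
18. n13.tag = false  [terminal]
19. n14.live = 3  [terminal]
20. n12.off = "un"  ["un"]
21. n7.wid = 18  [S.live * -2 + 64]
22. n7.val = 13  [13]
23. n7.hot = 10  [len(A.off) + 8]
24. n7.off = 28  [28]
25. n15.hot = true  [B₁.val == 13]
26. n16.live = 19  [terminal]
27. n18.acc = true  [terminal]
28. n19.live = 8  [terminal]
29. n20.live = "xy"  [terminal]
30. n17.wid = -5  [-5]
31. n17.val = 13  [13]
32. n17.hot = 29  [h.live + 21]
33. n17.off = 19  [h.live * 3 - 5]
34. n15.off = "km"  ["km"]
35. n1.wid = -8  [B₁.hot - 18]
36. n1.val = -4  [B₁.val - 17]
37. n1.hot = 28  [B₁.val + S.live + 19]
38. n1.off = 9  [B₁.val * 2 - 17]
39. n0.live = 25  [B.wid * -1 + 17]
40. n0.cnt = false  [B.val == B.wid]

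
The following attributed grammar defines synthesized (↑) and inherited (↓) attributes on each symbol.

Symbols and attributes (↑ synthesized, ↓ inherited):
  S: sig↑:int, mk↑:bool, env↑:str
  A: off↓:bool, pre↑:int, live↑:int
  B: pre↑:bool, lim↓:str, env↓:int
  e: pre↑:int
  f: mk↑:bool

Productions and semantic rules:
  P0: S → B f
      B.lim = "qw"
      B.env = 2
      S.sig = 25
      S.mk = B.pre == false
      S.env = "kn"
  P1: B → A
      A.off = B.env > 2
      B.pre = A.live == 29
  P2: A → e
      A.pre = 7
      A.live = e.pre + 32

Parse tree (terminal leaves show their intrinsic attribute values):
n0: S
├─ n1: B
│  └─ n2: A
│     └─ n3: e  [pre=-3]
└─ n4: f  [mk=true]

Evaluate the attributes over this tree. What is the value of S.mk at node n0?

1. n1.lim = "qw"  ["qw"]
2. n1.env = 2  [2]
3. n2.off = false  [B.env > 2]
4. n3.pre = -3  [terminal]
5. n2.pre = 7  [7]
6. n2.live = 29  [e.pre + 32]
7. n1.pre = true  [A.live == 29]
8. n4.mk = true  [terminal]
9. n0.sig = 25  [25]
10. n0.mk = false  [B.pre == false]
11. n0.env = "kn"  ["kn"]

false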